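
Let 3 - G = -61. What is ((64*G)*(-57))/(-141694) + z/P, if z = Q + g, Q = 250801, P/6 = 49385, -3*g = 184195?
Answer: 605151112/264613545 ≈ 2.2869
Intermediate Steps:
g = -184195/3 (g = -⅓*184195 = -184195/3 ≈ -61398.)
P = 296310 (P = 6*49385 = 296310)
G = 64 (G = 3 - 1*(-61) = 3 + 61 = 64)
z = 568208/3 (z = 250801 - 184195/3 = 568208/3 ≈ 1.8940e+5)
((64*G)*(-57))/(-141694) + z/P = ((64*64)*(-57))/(-141694) + (568208/3)/296310 = (4096*(-57))*(-1/141694) + (568208/3)*(1/296310) = -233472*(-1/141694) + 16712/26145 = 116736/70847 + 16712/26145 = 605151112/264613545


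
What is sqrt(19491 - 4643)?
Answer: 16*sqrt(58) ≈ 121.85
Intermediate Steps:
sqrt(19491 - 4643) = sqrt(14848) = 16*sqrt(58)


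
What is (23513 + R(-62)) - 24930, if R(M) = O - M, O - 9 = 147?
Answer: -1199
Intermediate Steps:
O = 156 (O = 9 + 147 = 156)
R(M) = 156 - M
(23513 + R(-62)) - 24930 = (23513 + (156 - 1*(-62))) - 24930 = (23513 + (156 + 62)) - 24930 = (23513 + 218) - 24930 = 23731 - 24930 = -1199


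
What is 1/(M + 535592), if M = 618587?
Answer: 1/1154179 ≈ 8.6642e-7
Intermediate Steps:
1/(M + 535592) = 1/(618587 + 535592) = 1/1154179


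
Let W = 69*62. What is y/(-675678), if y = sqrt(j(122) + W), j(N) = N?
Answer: -10*sqrt(11)/337839 ≈ -9.8172e-5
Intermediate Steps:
W = 4278
y = 20*sqrt(11) (y = sqrt(122 + 4278) = sqrt(4400) = 20*sqrt(11) ≈ 66.333)
y/(-675678) = (20*sqrt(11))/(-675678) = (20*sqrt(11))*(-1/675678) = -10*sqrt(11)/337839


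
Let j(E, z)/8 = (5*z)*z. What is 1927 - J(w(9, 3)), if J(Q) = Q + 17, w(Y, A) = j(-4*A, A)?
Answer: 1550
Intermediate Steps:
j(E, z) = 40*z**2 (j(E, z) = 8*((5*z)*z) = 8*(5*z**2) = 40*z**2)
w(Y, A) = 40*A**2
J(Q) = 17 + Q
1927 - J(w(9, 3)) = 1927 - (17 + 40*3**2) = 1927 - (17 + 40*9) = 1927 - (17 + 360) = 1927 - 1*377 = 1927 - 377 = 1550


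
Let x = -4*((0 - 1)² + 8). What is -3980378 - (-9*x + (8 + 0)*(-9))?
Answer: -3980630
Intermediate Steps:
x = -36 (x = -4*((-1)² + 8) = -4*(1 + 8) = -4*9 = -36)
-3980378 - (-9*x + (8 + 0)*(-9)) = -3980378 - (-9*(-36) + (8 + 0)*(-9)) = -3980378 - (324 + 8*(-9)) = -3980378 - (324 - 72) = -3980378 - 1*252 = -3980378 - 252 = -3980630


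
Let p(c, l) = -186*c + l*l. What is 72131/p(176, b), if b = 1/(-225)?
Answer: -3651631875/1657259999 ≈ -2.2034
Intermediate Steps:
b = -1/225 ≈ -0.0044444
p(c, l) = l² - 186*c (p(c, l) = -186*c + l² = l² - 186*c)
72131/p(176, b) = 72131/((-1/225)² - 186*176) = 72131/(1/50625 - 32736) = 72131/(-1657259999/50625) = 72131*(-50625/1657259999) = -3651631875/1657259999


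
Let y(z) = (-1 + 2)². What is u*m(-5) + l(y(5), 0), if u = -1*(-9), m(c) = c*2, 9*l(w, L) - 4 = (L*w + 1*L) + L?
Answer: -806/9 ≈ -89.556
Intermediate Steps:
y(z) = 1 (y(z) = 1² = 1)
l(w, L) = 4/9 + 2*L/9 + L*w/9 (l(w, L) = 4/9 + ((L*w + 1*L) + L)/9 = 4/9 + ((L*w + L) + L)/9 = 4/9 + ((L + L*w) + L)/9 = 4/9 + (2*L + L*w)/9 = 4/9 + (2*L/9 + L*w/9) = 4/9 + 2*L/9 + L*w/9)
m(c) = 2*c
u = 9
u*m(-5) + l(y(5), 0) = 9*(2*(-5)) + (4/9 + (2/9)*0 + (⅑)*0*1) = 9*(-10) + (4/9 + 0 + 0) = -90 + 4/9 = -806/9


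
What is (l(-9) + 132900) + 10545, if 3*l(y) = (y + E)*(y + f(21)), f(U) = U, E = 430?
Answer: 145129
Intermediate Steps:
l(y) = (21 + y)*(430 + y)/3 (l(y) = ((y + 430)*(y + 21))/3 = ((430 + y)*(21 + y))/3 = ((21 + y)*(430 + y))/3 = (21 + y)*(430 + y)/3)
(l(-9) + 132900) + 10545 = ((3010 + (⅓)*(-9)² + (451/3)*(-9)) + 132900) + 10545 = ((3010 + (⅓)*81 - 1353) + 132900) + 10545 = ((3010 + 27 - 1353) + 132900) + 10545 = (1684 + 132900) + 10545 = 134584 + 10545 = 145129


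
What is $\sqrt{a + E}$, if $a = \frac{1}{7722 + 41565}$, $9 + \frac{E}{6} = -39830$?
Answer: $\frac{i \sqrt{580663393226259}}{49287} \approx 488.91 i$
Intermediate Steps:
$E = -239034$ ($E = -54 + 6 \left(-39830\right) = -54 - 238980 = -239034$)
$a = \frac{1}{49287} \approx 2.0289 \cdot 10^{-5}$
$\sqrt{a + E} = \sqrt{\frac{1}{49287} - 239034} = \sqrt{- \frac{11781268757}{49287}} = \frac{i \sqrt{580663393226259}}{49287}$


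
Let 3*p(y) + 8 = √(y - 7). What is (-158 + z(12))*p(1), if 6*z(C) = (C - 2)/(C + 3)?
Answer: 11368/27 - 1421*I*√6/27 ≈ 421.04 - 128.92*I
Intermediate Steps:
z(C) = (-2 + C)/(6*(3 + C)) (z(C) = ((C - 2)/(C + 3))/6 = ((-2 + C)/(3 + C))/6 = (-2 + C)/(6*(3 + C)))
p(y) = -8/3 + √(-7 + y)/3 (p(y) = -8/3 + √(y - 7)/3 = -8/3 + √(-7 + y)/3)
(-158 + z(12))*p(1) = (-158 + (-2 + 12)/(6*(3 + 12)))*(-8/3 + √(-7 + 1)/3) = (-158 + (⅙)*10/15)*(-8/3 + √(-6)/3) = (-158 + (⅙)*(1/15)*10)*(-8/3 + (I*√6)/3) = (-158 + ⅑)*(-8/3 + I*√6/3) = -1421*(-8/3 + I*√6/3)/9 = 11368/27 - 1421*I*√6/27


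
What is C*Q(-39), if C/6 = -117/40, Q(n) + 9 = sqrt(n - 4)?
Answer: 3159/20 - 351*I*sqrt(43)/20 ≈ 157.95 - 115.08*I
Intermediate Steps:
Q(n) = -9 + sqrt(-4 + n) (Q(n) = -9 + sqrt(n - 4) = -9 + sqrt(-4 + n))
C = -351/20 (C = 6*(-117/40) = -351/20 ≈ -17.550)
C*Q(-39) = -351*(-9 + sqrt(-4 - 39))/20 = -351*(-9 + sqrt(-43))/20 = -351*(-9 + I*sqrt(43))/20 = 3159/20 - 351*I*sqrt(43)/20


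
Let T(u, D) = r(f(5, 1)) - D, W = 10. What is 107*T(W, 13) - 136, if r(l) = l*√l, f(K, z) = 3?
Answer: -1527 + 321*√3 ≈ -971.01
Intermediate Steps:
r(l) = l^(3/2)
T(u, D) = -D + 3*√3 (T(u, D) = 3^(3/2) - D = 3*√3 - D = -D + 3*√3)
107*T(W, 13) - 136 = 107*(-1*13 + 3*√3) - 136 = 107*(-13 + 3*√3) - 136 = (-1391 + 321*√3) - 136 = -1527 + 321*√3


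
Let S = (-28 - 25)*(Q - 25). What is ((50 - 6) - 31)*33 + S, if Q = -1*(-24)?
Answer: 482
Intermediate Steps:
Q = 24
S = 53 (S = (-28 - 25)*(24 - 25) = -53*(-1) = 53)
((50 - 6) - 31)*33 + S = ((50 - 6) - 31)*33 + 53 = (44 - 31)*33 + 53 = 13*33 + 53 = 429 + 53 = 482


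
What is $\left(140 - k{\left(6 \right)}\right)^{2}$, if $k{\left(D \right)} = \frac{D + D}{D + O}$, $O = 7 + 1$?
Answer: $\frac{948676}{49} \approx 19361.0$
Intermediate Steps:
$O = 8$
$k{\left(D \right)} = \frac{2 D}{8 + D}$ ($k{\left(D \right)} = \frac{D + D}{D + 8} = \frac{2 D}{8 + D}$)
$\left(140 - k{\left(6 \right)}\right)^{2} = \left(140 - 2 \cdot 6 \frac{1}{8 + 6}\right)^{2} = \left(140 - 2 \cdot 6 \cdot \frac{1}{14}\right)^{2} = \left(140 - \frac{6}{7}\right)^{2} = \left(\frac{974}{7}\right)^{2} = \frac{948676}{49}$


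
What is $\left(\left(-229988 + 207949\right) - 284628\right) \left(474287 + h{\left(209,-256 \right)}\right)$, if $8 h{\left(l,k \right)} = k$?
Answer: $-145438358085$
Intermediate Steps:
$h{\left(l,k \right)} = \frac{k}{8}$
$\left(\left(-229988 + 207949\right) - 284628\right) \left(474287 + h{\left(209,-256 \right)}\right) = \left(\left(-229988 + 207949\right) - 284628\right) \left(474287 + \frac{1}{8} \left(-256\right)\right) = \left(-22039 - 284628\right) \left(474287 - 32\right) = \left(-306667\right) 474255 = -145438358085$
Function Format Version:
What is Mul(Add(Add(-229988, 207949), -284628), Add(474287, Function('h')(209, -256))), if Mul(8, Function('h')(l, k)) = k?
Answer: -145438358085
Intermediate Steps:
Function('h')(l, k) = Mul(Rational(1, 8), k)
Mul(Add(Add(-229988, 207949), -284628), Add(474287, Function('h')(209, -256))) = Mul(Add(Add(-229988, 207949), -284628), Add(474287, Mul(Rational(1, 8), -256))) = Mul(Add(-22039, -284628), Add(474287, -32)) = Mul(-306667, 474255) = -145438358085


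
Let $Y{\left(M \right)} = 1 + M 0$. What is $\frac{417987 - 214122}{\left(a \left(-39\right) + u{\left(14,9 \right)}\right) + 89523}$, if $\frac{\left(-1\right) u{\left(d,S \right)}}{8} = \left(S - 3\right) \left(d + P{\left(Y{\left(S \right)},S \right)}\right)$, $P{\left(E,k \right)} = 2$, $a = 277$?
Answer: $\frac{67955}{25984} \approx 2.6153$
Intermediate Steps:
$Y{\left(M \right)} = 1$ ($Y{\left(M \right)} = 1 + 0 = 1$)
$u{\left(d,S \right)} = - 8 \left(-3 + S\right) \left(2 + d\right)$ ($u{\left(d,S \right)} = - 8 \left(S - 3\right) \left(d + 2\right) = - 8 \left(-3 + S\right) \left(2 + d\right)$)
$\frac{417987 - 214122}{\left(a \left(-39\right) + u{\left(14,9 \right)}\right) + 89523} = \frac{417987 - 214122}{\left(277 \left(-39\right) + \left(48 - 144 + 24 \cdot 14 - 72 \cdot 14\right)\right) + 89523} = \frac{203865}{\left(-10803 + \left(48 - 144 + 336 - 1008\right)\right) + 89523} = \frac{203865}{\left(-10803 - 768\right) + 89523} = \frac{203865}{-11571 + 89523} = \frac{203865}{77952} = 203865 \cdot \frac{1}{77952} = \frac{67955}{25984}$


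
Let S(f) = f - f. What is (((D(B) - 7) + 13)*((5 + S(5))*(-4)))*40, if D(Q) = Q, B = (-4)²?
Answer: -17600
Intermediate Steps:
B = 16
S(f) = 0
(((D(B) - 7) + 13)*((5 + S(5))*(-4)))*40 = (((16 - 7) + 13)*((5 + 0)*(-4)))*40 = ((9 + 13)*(5*(-4)))*40 = (22*(-20))*40 = -440*40 = -17600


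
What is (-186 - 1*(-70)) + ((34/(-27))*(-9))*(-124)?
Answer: -4564/3 ≈ -1521.3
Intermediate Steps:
(-186 - 1*(-70)) + ((34/(-27))*(-9))*(-124) = (-186 + 70) + ((34*(-1/27))*(-9))*(-124) = -116 - 34/27*(-9)*(-124) = -116 + (34/3)*(-124) = -116 - 4216/3 = -4564/3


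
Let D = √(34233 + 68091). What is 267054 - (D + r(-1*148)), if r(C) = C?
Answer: 267202 - 2*√25581 ≈ 2.6688e+5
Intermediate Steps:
D = 2*√25581 (D = √102324 = 2*√25581 ≈ 319.88)
267054 - (D + r(-1*148)) = 267054 - (2*√25581 - 1*148) = 267054 - (2*√25581 - 148) = 267054 - (-148 + 2*√25581) = 267054 + (148 - 2*√25581) = 267202 - 2*√25581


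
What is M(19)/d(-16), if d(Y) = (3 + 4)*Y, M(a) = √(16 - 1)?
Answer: -√15/112 ≈ -0.034580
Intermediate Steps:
M(a) = √15
d(Y) = 7*Y
M(19)/d(-16) = √15/((7*(-16))) = √15/(-112) = √15*(-1/112) = -√15/112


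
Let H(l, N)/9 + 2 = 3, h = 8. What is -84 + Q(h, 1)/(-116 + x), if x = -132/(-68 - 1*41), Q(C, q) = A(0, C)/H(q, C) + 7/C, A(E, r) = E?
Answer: -8408827/100096 ≈ -84.008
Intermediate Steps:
H(l, N) = 9 (H(l, N) = -18 + 9*3 = -18 + 27 = 9)
Q(C, q) = 7/C (Q(C, q) = 0/9 + 7/C = 0*(1/9) + 7/C = 0 + 7/C = 7/C)
x = 132/109 (x = -132/(-68 - 41) = -132/(-109) = -132*(-1/109) = 132/109 ≈ 1.2110)
-84 + Q(h, 1)/(-116 + x) = -84 + (7/8)/(-116 + 132/109) = -84 + (7*(1/8))/(-12512/109) = -84 + (7/8)*(-109/12512) = -84 - 763/100096 = -8408827/100096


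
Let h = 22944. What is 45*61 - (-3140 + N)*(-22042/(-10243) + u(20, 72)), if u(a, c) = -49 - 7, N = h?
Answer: 10951330099/10243 ≈ 1.0692e+6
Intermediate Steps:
N = 22944
u(a, c) = -56
45*61 - (-3140 + N)*(-22042/(-10243) + u(20, 72)) = 45*61 - (-3140 + 22944)*(-22042/(-10243) - 56) = 2745 - 19804*(-22042*(-1/10243) - 56) = 2745 - 19804*(22042/10243 - 56) = 2745 - 19804*(-551566)/10243 = 2745 - 1*(-10923213064/10243) = 2745 + 10923213064/10243 = 10951330099/10243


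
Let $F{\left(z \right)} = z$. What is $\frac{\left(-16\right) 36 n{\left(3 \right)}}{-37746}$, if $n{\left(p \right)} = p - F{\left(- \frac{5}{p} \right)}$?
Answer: $\frac{448}{6291} \approx 0.071213$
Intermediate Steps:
$n{\left(p \right)} = p + \frac{5}{p}$ ($n{\left(p \right)} = p - - \frac{5}{p} = p + \frac{5}{p}$)
$\frac{\left(-16\right) 36 n{\left(3 \right)}}{-37746} = \frac{\left(-16\right) 36 \left(3 + \frac{5}{3}\right)}{-37746} = - 576 \left(3 + 5 \cdot \frac{1}{3}\right) \left(- \frac{1}{37746}\right) = - 576 \left(3 + \frac{5}{3}\right) \left(- \frac{1}{37746}\right) = \left(-576\right) \frac{14}{3} \left(- \frac{1}{37746}\right) = \left(-2688\right) \left(- \frac{1}{37746}\right) = \frac{448}{6291}$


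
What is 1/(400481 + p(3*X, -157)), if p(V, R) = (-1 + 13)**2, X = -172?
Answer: 1/400625 ≈ 2.4961e-6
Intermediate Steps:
p(V, R) = 144 (p(V, R) = 12**2 = 144)
1/(400481 + p(3*X, -157)) = 1/(400481 + 144) = 1/400625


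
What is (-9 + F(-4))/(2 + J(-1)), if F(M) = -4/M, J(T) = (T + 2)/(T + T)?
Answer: -16/3 ≈ -5.3333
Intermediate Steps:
J(T) = (2 + T)/(2*T) (J(T) = (2 + T)/((2*T)) = (2 + T)*(1/(2*T)) = (2 + T)/(2*T))
(-9 + F(-4))/(2 + J(-1)) = (-9 - 4/(-4))/(2 + (1/2)*(2 - 1)/(-1)) = (-9 - 4*(-1/4))/(2 + (1/2)*(-1)*1) = (-9 + 1)/(2 - 1/2) = -8/3/2 = -8*2/3 = -16/3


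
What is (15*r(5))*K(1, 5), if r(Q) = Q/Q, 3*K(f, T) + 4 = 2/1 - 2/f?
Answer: -20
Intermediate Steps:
K(f, T) = -⅔ - 2/(3*f) (K(f, T) = -4/3 + (2/1 - 2/f)/3 = -4/3 + (2*1 - 2/f)/3 = -4/3 + (2 - 2/f)/3 = -4/3 + (⅔ - 2/(3*f)) = -⅔ - 2/(3*f))
r(Q) = 1
(15*r(5))*K(1, 5) = (15*1)*((⅔)*(-1 - 1*1)/1) = 15*((⅔)*1*(-1 - 1)) = 15*((⅔)*1*(-2)) = 15*(-4/3) = -20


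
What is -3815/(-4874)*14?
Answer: 26705/2437 ≈ 10.958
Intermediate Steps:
-3815/(-4874)*14 = -3815*(-1/4874)*14 = -(-3815)*14/4874 = -1*(-26705/2437) = 26705/2437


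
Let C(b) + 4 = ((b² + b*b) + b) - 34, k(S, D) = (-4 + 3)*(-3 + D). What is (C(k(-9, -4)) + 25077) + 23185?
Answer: 48329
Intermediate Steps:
k(S, D) = 3 - D (k(S, D) = -(-3 + D) = 3 - D)
C(b) = -38 + b + 2*b² (C(b) = -4 + (((b² + b*b) + b) - 34) = -4 + (((b² + b²) + b) - 34) = -4 + ((2*b² + b) - 34) = -4 + ((b + 2*b²) - 34) = -4 + (-34 + b + 2*b²) = -38 + b + 2*b²)
(C(k(-9, -4)) + 25077) + 23185 = ((-38 + (3 - 1*(-4)) + 2*(3 - 1*(-4))²) + 25077) + 23185 = ((-38 + (3 + 4) + 2*(3 + 4)²) + 25077) + 23185 = ((-38 + 7 + 2*7²) + 25077) + 23185 = ((-38 + 7 + 2*49) + 25077) + 23185 = ((-38 + 7 + 98) + 25077) + 23185 = (67 + 25077) + 23185 = 25144 + 23185 = 48329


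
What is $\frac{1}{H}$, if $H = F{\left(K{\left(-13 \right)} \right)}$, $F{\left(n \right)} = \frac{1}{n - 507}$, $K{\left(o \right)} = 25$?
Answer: $-482$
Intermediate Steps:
$F{\left(n \right)} = \frac{1}{-507 + n}$
$H = - \frac{1}{482}$ ($H = \frac{1}{-507 + 25} = \frac{1}{-482} = - \frac{1}{482} \approx -0.0020747$)
$\frac{1}{H} = \frac{1}{- \frac{1}{482}} = -482$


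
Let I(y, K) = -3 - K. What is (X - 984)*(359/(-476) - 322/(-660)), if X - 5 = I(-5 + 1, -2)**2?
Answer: 3409471/13090 ≈ 260.46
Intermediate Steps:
X = 6 (X = 5 + (-3 - 1*(-2))**2 = 5 + (-3 + 2)**2 = 5 + (-1)**2 = 5 + 1 = 6)
(X - 984)*(359/(-476) - 322/(-660)) = (6 - 984)*(359/(-476) - 322/(-660)) = -978*(359*(-1/476) - 322*(-1/660)) = -978*(-359/476 + 161/330) = -978*(-20917/78540) = 3409471/13090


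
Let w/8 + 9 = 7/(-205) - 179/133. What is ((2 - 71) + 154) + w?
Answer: 53437/27265 ≈ 1.9599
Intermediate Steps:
w = -2264088/27265 (w = -72 + 8*(7/(-205) - 179/133) = -72 + 8*(7*(-1/205) - 179*1/133) = -72 + 8*(-7/205 - 179/133) = -72 + 8*(-37626/27265) = -72 - 301008/27265 = -2264088/27265 ≈ -83.040)
((2 - 71) + 154) + w = ((2 - 71) + 154) - 2264088/27265 = (-69 + 154) - 2264088/27265 = 85 - 2264088/27265 = 53437/27265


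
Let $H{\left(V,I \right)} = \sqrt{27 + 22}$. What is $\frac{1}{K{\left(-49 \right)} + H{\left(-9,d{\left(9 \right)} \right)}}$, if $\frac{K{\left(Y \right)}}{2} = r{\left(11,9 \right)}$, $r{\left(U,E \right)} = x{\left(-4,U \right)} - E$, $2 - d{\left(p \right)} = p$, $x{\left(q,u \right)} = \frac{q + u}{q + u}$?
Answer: $- \frac{1}{9} \approx -0.11111$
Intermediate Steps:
$x{\left(q,u \right)} = 1$
$d{\left(p \right)} = 2 - p$
$H{\left(V,I \right)} = 7$ ($H{\left(V,I \right)} = \sqrt{49} = 7$)
$r{\left(U,E \right)} = 1 - E$
$K{\left(Y \right)} = -16$ ($K{\left(Y \right)} = 2 \left(1 - 9\right) = 2 \left(-8\right) = -16$)
$\frac{1}{K{\left(-49 \right)} + H{\left(-9,d{\left(9 \right)} \right)}} = \frac{1}{-16 + 7} = \frac{1}{-9} = - \frac{1}{9}$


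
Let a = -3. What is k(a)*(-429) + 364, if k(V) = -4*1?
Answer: 2080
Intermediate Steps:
k(V) = -4
k(a)*(-429) + 364 = -4*(-429) + 364 = 1716 + 364 = 2080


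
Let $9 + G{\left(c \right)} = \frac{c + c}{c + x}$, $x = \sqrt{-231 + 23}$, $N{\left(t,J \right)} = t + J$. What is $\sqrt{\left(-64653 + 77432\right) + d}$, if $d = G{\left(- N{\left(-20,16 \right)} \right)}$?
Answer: $\sqrt{2} \sqrt{\frac{6386 + 6385 i \sqrt{13}}{1 + i \sqrt{13}}} \approx 113.01 - 0.002279 i$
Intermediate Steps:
$N{\left(t,J \right)} = J + t$
$x = 4 i \sqrt{13}$ ($x = \sqrt{-208} = 4 i \sqrt{13} \approx 14.422 i$)
$G{\left(c \right)} = -9 + \frac{2 c}{c + 4 i \sqrt{13}}$ ($G{\left(c \right)} = -9 + \frac{c + c}{c + 4 i \sqrt{13}} = -9 + \frac{2 c}{c + 4 i \sqrt{13}}$)
$d = \frac{-28 - 36 i \sqrt{13}}{4 + 4 i \sqrt{13}}$ ($d = \frac{- 7 \left(- (16 - 20)\right) - 36 i \sqrt{13}}{- (16 - 20) + 4 i \sqrt{13}} = \frac{- 7 \left(\left(-1\right) \left(-4\right)\right) - 36 i \sqrt{13}}{\left(-1\right) \left(-4\right) + 4 i \sqrt{13}} = \frac{\left(-7\right) 4 - 36 i \sqrt{13}}{4 + 4 i \sqrt{13}} = \frac{-28 - 36 i \sqrt{13}}{4 + 4 i \sqrt{13}} \approx -8.8571 - 0.51508 i$)
$\sqrt{\left(-64653 + 77432\right) + d} = \sqrt{\left(-64653 + 77432\right) + \frac{- 9 \sqrt{13} + 7 i}{\sqrt{13} - i}} = \sqrt{12779 + \frac{- 9 \sqrt{13} + 7 i}{\sqrt{13} - i}}$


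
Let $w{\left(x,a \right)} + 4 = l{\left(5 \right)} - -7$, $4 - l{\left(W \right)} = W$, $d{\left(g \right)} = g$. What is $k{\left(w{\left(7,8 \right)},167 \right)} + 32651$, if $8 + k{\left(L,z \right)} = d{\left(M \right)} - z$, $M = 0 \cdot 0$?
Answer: $32476$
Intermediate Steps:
$M = 0$
$l{\left(W \right)} = 4 - W$
$w{\left(x,a \right)} = 2$ ($w{\left(x,a \right)} = -4 + \left(\left(4 - 5\right) - -7\right) = -4 + \left(\left(4 - 5\right) + 7\right) = -4 + \left(-1 + 7\right) = -4 + 6 = 2$)
$k{\left(L,z \right)} = -8 - z$ ($k{\left(L,z \right)} = -8 + \left(0 - z\right) = -8 - z$)
$k{\left(w{\left(7,8 \right)},167 \right)} + 32651 = \left(-8 - 167\right) + 32651 = -175 + 32651 = 32476$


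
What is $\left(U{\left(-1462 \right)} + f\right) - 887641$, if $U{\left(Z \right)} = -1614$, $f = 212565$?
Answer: $-676690$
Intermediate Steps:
$\left(U{\left(-1462 \right)} + f\right) - 887641 = \left(-1614 + 212565\right) - 887641 = 210951 - 887641 = -676690$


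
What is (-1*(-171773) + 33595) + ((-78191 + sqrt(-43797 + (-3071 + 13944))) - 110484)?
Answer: 16693 + 2*I*sqrt(8231) ≈ 16693.0 + 181.45*I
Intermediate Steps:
(-1*(-171773) + 33595) + ((-78191 + sqrt(-43797 + (-3071 + 13944))) - 110484) = (171773 + 33595) + ((-78191 + sqrt(-43797 + 10873)) - 110484) = 205368 + ((-78191 + sqrt(-32924)) - 110484) = 205368 + ((-78191 + 2*I*sqrt(8231)) - 110484) = 205368 + (-188675 + 2*I*sqrt(8231)) = 16693 + 2*I*sqrt(8231)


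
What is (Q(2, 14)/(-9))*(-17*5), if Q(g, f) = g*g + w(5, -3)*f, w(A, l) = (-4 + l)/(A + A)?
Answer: -493/9 ≈ -54.778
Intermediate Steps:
w(A, l) = (-4 + l)/(2*A) (w(A, l) = (-4 + l)/((2*A)) = (-4 + l)*(1/(2*A)) = (-4 + l)/(2*A))
Q(g, f) = g**2 - 7*f/10 (Q(g, f) = g*g + ((1/2)*(-4 - 3)/5)*f = g**2 + ((1/2)*(1/5)*(-7))*f = g**2 - 7*f/10)
(Q(2, 14)/(-9))*(-17*5) = ((2**2 - 7/10*14)/(-9))*(-17*5) = -(4 - 49/5)/9*(-85) = -1/9*(-29/5)*(-85) = (29/45)*(-85) = -493/9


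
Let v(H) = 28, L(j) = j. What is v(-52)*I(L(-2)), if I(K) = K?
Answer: -56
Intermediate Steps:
v(-52)*I(L(-2)) = 28*(-2) = -56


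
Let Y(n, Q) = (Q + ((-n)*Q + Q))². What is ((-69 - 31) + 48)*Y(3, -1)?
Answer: -52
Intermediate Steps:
Y(n, Q) = (2*Q - Q*n)² (Y(n, Q) = (Q + (-Q*n + Q))² = (Q + (Q - Q*n))² = (2*Q - Q*n)²)
((-69 - 31) + 48)*Y(3, -1) = ((-69 - 31) + 48)*((-1)²*(-2 + 3)²) = (-100 + 48)*(1*1²) = -52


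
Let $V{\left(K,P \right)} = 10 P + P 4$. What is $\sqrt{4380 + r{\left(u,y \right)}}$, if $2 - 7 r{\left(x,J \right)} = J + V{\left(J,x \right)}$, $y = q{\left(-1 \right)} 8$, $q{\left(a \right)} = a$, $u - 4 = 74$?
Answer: $\frac{\sqrt{207046}}{7} \approx 65.003$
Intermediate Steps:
$u = 78$ ($u = 4 + 74 = 78$)
$V{\left(K,P \right)} = 14 P$ ($V{\left(K,P \right)} = 10 P + 4 P = 14 P$)
$y = -8$ ($y = \left(-1\right) 8 = -8$)
$r{\left(x,J \right)} = \frac{2}{7} - 2 x - \frac{J}{7}$ ($r{\left(x,J \right)} = \frac{2}{7} - \frac{J + 14 x}{7} = \frac{2}{7} - \left(2 x + \frac{J}{7}\right) = \frac{2}{7} - 2 x - \frac{J}{7}$)
$\sqrt{4380 + r{\left(u,y \right)}} = \sqrt{4380 - \frac{1082}{7}} = \sqrt{\frac{29578}{7}} = \frac{\sqrt{207046}}{7}$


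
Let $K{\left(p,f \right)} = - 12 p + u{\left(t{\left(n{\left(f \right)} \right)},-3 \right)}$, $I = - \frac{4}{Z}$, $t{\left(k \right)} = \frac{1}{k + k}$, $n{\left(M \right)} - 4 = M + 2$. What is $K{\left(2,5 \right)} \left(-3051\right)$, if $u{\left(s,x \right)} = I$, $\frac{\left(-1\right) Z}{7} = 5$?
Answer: $\frac{2550636}{35} \approx 72875.0$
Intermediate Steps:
$n{\left(M \right)} = 6 + M$ ($n{\left(M \right)} = 4 + \left(M + 2\right) = 4 + \left(2 + M\right) = 6 + M$)
$t{\left(k \right)} = \frac{1}{2 k}$
$Z = -35$ ($Z = \left(-7\right) 5 = -35$)
$I = \frac{4}{35}$ ($I = - \frac{4}{-35} = \left(-4\right) \left(- \frac{1}{35}\right) = \frac{4}{35} \approx 0.11429$)
$u{\left(s,x \right)} = \frac{4}{35}$
$K{\left(p,f \right)} = \frac{4}{35} - 12 p$ ($K{\left(p,f \right)} = - 12 p + \frac{4}{35} = \frac{4}{35} - 12 p$)
$K{\left(2,5 \right)} \left(-3051\right) = \left(\frac{4}{35} - 24\right) \left(-3051\right) = \left(- \frac{836}{35}\right) \left(-3051\right) = \frac{2550636}{35}$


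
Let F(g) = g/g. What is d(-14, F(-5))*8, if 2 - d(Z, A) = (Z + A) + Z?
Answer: 232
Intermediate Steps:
F(g) = 1
d(Z, A) = 2 - A - 2*Z (d(Z, A) = 2 - ((Z + A) + Z) = 2 - ((A + Z) + Z) = 2 - (A + 2*Z) = 2 + (-A - 2*Z) = 2 - A - 2*Z)
d(-14, F(-5))*8 = (2 - 1*1 - 2*(-14))*8 = (2 - 1 + 28)*8 = 29*8 = 232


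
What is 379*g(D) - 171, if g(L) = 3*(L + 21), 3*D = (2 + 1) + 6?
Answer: 27117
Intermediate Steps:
D = 3 (D = ((2 + 1) + 6)/3 = (3 + 6)/3 = (⅓)*9 = 3)
g(L) = 63 + 3*L (g(L) = 3*(21 + L) = 63 + 3*L)
379*g(D) - 171 = 379*(63 + 3*3) - 171 = 379*(63 + 9) - 171 = 379*72 - 171 = 27288 - 171 = 27117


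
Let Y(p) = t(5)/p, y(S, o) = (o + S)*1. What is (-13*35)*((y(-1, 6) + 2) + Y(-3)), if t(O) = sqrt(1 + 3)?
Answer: -8645/3 ≈ -2881.7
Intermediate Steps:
t(O) = 2 (t(O) = sqrt(4) = 2)
y(S, o) = S + o (y(S, o) = (S + o)*1 = S + o)
Y(p) = 2/p
(-13*35)*((y(-1, 6) + 2) + Y(-3)) = (-13*35)*(((-1 + 6) + 2) + 2/(-3)) = -455*((5 + 2) + 2*(-1/3)) = -455*(7 - 2/3) = -455*19/3 = -8645/3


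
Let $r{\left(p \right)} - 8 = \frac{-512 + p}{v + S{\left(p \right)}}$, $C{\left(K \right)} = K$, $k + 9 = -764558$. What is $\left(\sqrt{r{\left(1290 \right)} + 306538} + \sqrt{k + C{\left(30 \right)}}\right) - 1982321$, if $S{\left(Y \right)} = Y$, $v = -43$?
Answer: $-1982321 + \frac{2 \sqrt{119170689770}}{1247} + i \sqrt{764537} \approx -1.9818 \cdot 10^{6} + 874.38 i$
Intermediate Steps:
$k = -764567$ ($k = -9 - 764558 = -764567$)
$r{\left(p \right)} = 8 + \frac{-512 + p}{-43 + p}$
$\left(\sqrt{r{\left(1290 \right)} + 306538} + \sqrt{k + C{\left(30 \right)}}\right) - 1982321 = \left(\sqrt{\frac{-856 + 9 \cdot 1290}{-43 + 1290} + 306538} + \sqrt{-764567 + 30}\right) - 1982321 = \left(\sqrt{\frac{-856 + 11610}{1247} + 306538} + \sqrt{-764537}\right) - 1982321 = \left(\sqrt{\frac{1}{1247} \cdot 10754 + 306538} + i \sqrt{764537}\right) - 1982321 = \left(\sqrt{\frac{10754}{1247} + 306538} + i \sqrt{764537}\right) - 1982321 = \left(\sqrt{\frac{382263640}{1247}} + i \sqrt{764537}\right) - 1982321 = \left(\frac{2 \sqrt{119170689770}}{1247} + i \sqrt{764537}\right) - 1982321 = -1982321 + \frac{2 \sqrt{119170689770}}{1247} + i \sqrt{764537}$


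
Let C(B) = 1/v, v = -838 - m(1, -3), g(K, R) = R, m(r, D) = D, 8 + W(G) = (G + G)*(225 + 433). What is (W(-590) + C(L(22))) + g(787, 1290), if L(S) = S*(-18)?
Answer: -647256931/835 ≈ -7.7516e+5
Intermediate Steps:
W(G) = -8 + 1316*G (W(G) = -8 + (G + G)*(225 + 433) = -8 + (2*G)*658 = -8 + 1316*G)
v = -835 (v = -838 - 1*(-3) = -838 + 3 = -835)
L(S) = -18*S
C(B) = -1/835 (C(B) = 1/(-835) = -1/835)
(W(-590) + C(L(22))) + g(787, 1290) = ((-8 + 1316*(-590)) - 1/835) + 1290 = ((-8 - 776440) - 1/835) + 1290 = (-776448 - 1/835) + 1290 = -648334081/835 + 1290 = -647256931/835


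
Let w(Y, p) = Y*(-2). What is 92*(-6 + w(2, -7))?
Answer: -920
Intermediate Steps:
w(Y, p) = -2*Y
92*(-6 + w(2, -7)) = 92*(-6 - 2*2) = 92*(-6 - 4) = 92*(-10) = -920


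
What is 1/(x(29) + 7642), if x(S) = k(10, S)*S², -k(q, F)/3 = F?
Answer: -1/65525 ≈ -1.5261e-5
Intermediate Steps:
k(q, F) = -3*F
x(S) = -3*S³ (x(S) = (-3*S)*S² = -3*S³)
1/(x(29) + 7642) = 1/(-3*29³ + 7642) = 1/(-3*24389 + 7642) = 1/(-73167 + 7642) = 1/(-65525) = -1/65525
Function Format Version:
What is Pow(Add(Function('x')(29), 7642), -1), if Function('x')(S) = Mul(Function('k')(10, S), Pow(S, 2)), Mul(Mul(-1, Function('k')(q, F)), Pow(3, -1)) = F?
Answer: Rational(-1, 65525) ≈ -1.5261e-5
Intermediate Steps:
Function('k')(q, F) = Mul(-3, F)
Function('x')(S) = Mul(-3, Pow(S, 3)) (Function('x')(S) = Mul(Mul(-3, S), Pow(S, 2)) = Mul(-3, Pow(S, 3)))
Pow(Add(Function('x')(29), 7642), -1) = Pow(Add(Mul(-3, Pow(29, 3)), 7642), -1) = Pow(Add(Mul(-3, 24389), 7642), -1) = Pow(Add(-73167, 7642), -1) = Pow(-65525, -1) = Rational(-1, 65525)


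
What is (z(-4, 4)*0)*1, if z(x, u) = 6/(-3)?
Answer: 0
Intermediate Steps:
z(x, u) = -2 (z(x, u) = 6*(-1/3) = -2)
(z(-4, 4)*0)*1 = -2*0*1 = 0*1 = 0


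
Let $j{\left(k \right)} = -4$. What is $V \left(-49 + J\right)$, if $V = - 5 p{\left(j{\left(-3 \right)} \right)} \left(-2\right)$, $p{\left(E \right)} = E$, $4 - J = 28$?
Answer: $2920$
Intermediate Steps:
$J = -24$ ($J = 4 - 28 = -24$)
$V = -40$ ($V = \left(-5\right) \left(-4\right) \left(-2\right) = 20 \left(-2\right) = -40$)
$V \left(-49 + J\right) = - 40 \left(-49 - 24\right) = \left(-40\right) \left(-73\right) = 2920$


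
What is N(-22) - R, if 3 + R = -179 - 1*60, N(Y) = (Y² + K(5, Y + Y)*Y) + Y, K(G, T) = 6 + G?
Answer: 462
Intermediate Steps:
N(Y) = Y² + 12*Y (N(Y) = (Y² + (6 + 5)*Y) + Y = (Y² + 11*Y) + Y = Y² + 12*Y)
R = -242 (R = -3 + (-179 - 1*60) = -3 + (-179 - 60) = -3 - 239 = -242)
N(-22) - R = -22*(12 - 22) - 1*(-242) = -22*(-10) + 242 = 220 + 242 = 462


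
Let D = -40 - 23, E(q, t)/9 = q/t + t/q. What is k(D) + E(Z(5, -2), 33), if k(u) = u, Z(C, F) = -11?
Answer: -93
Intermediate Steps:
E(q, t) = 9*q/t + 9*t/q (E(q, t) = 9*(q/t + t/q) = 9*q/t + 9*t/q)
D = -63
k(D) + E(Z(5, -2), 33) = -63 + (9*(-11)/33 + 9*33/(-11)) = -63 + (9*(-11)*(1/33) + 9*33*(-1/11)) = -63 + (-3 - 27) = -63 - 30 = -93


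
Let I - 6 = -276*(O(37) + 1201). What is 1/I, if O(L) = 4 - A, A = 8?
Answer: -1/330366 ≈ -3.0269e-6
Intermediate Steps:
O(L) = -4 (O(L) = 4 - 1*8 = 4 - 8 = -4)
I = -330366 (I = 6 - 276*(-4 + 1201) = 6 - 276*1197 = 6 - 330372 = -330366)
1/I = 1/(-330366) = -1/330366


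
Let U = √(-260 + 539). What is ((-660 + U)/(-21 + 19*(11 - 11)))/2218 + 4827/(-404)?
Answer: -37427561/3136252 - √31/15526 ≈ -11.934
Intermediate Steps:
U = 3*√31 (U = √279 = 3*√31 ≈ 16.703)
((-660 + U)/(-21 + 19*(11 - 11)))/2218 + 4827/(-404) = ((-660 + 3*√31)/(-21 + 19*(11 - 11)))/2218 + 4827/(-404) = ((-660 + 3*√31)/(-21 + 19*0))*(1/2218) + 4827*(-1/404) = ((-660 + 3*√31)/(-21 + 0))*(1/2218) - 4827/404 = ((-660 + 3*√31)/(-21))*(1/2218) - 4827/404 = ((-660 + 3*√31)*(-1/21))*(1/2218) - 4827/404 = (220/7 - √31/7)*(1/2218) - 4827/404 = (110/7763 - √31/15526) - 4827/404 = -37427561/3136252 - √31/15526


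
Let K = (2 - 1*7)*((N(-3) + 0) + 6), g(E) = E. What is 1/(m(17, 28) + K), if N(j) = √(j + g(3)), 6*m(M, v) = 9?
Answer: -2/57 ≈ -0.035088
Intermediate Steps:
m(M, v) = 3/2 (m(M, v) = (⅙)*9 = 3/2)
N(j) = √(3 + j) (N(j) = √(j + 3) = √(3 + j))
K = -30 (K = (2 - 1*7)*((√(3 - 3) + 0) + 6) = (2 - 7)*((√0 + 0) + 6) = -5*((0 + 0) + 6) = -5*(0 + 6) = -5*6 = -30)
1/(m(17, 28) + K) = 1/(3/2 - 30) = 1/(-57/2) = -2/57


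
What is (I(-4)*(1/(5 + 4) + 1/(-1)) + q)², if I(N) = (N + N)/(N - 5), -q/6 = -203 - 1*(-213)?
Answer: 24245776/6561 ≈ 3695.4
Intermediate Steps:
q = -60 (q = -6*(-203 - 1*(-213)) = -6*(-203 + 213) = -6*10 = -60)
I(N) = 2*N/(-5 + N) (I(N) = (2*N)/(-5 + N) = 2*N/(-5 + N))
(I(-4)*(1/(5 + 4) + 1/(-1)) + q)² = ((2*(-4)/(-5 - 4))*(1/(5 + 4) + 1/(-1)) - 60)² = ((2*(-4)/(-9))*(1/9 - 1) - 60)² = ((2*(-4)*(-⅑))*(⅑ - 1) - 60)² = ((8/9)*(-8/9) - 60)² = (-64/81 - 60)² = (-4924/81)² = 24245776/6561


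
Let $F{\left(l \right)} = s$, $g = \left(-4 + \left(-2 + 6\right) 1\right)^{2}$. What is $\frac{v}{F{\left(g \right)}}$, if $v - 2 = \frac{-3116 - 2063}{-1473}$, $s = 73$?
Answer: $\frac{8125}{107529} \approx 0.075561$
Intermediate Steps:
$g = 0$ ($g = \left(-4 + 4 \cdot 1\right)^{2} = \left(-4 + 4\right)^{2} = 0^{2} = 0$)
$v = \frac{8125}{1473}$ ($v = 2 + \frac{-3116 - 2063}{-1473} = 2 - - \frac{5179}{1473} = 2 + \frac{5179}{1473} = \frac{8125}{1473} \approx 5.516$)
$F{\left(l \right)} = 73$
$\frac{v}{F{\left(g \right)}} = \frac{8125}{1473 \cdot 73} = \frac{8125}{1473} \cdot \frac{1}{73} = \frac{8125}{107529}$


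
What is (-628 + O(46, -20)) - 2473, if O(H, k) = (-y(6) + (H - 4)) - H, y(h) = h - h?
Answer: -3105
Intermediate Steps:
y(h) = 0
O(H, k) = -4 (O(H, k) = (-1*0 + (H - 4)) - H = (0 + (-4 + H)) - H = (-4 + H) - H = -4)
(-628 + O(46, -20)) - 2473 = (-628 - 4) - 2473 = -632 - 2473 = -3105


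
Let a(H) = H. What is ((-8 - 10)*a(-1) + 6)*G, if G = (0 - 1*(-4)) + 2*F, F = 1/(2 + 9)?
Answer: 1104/11 ≈ 100.36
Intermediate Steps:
F = 1/11 ≈ 0.090909
G = 46/11 (G = (0 - 1*(-4)) + 2*(1/11) = (0 + 4) + 2/11 = 4 + 2/11 = 46/11 ≈ 4.1818)
((-8 - 10)*a(-1) + 6)*G = ((-8 - 10)*(-1) + 6)*(46/11) = (-18*(-1) + 6)*(46/11) = (18 + 6)*(46/11) = 24*(46/11) = 1104/11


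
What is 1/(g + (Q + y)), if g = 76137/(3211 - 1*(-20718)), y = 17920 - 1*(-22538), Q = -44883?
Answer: -23929/105809688 ≈ -0.00022615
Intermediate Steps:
y = 40458 (y = 17920 + 22538 = 40458)
g = 76137/23929 (g = 76137/(3211 + 20718) = 76137/23929 ≈ 3.1818)
1/(g + (Q + y)) = 1/(76137/23929 + (-44883 + 40458)) = 1/(76137/23929 - 4425) = 1/(-105809688/23929) = -23929/105809688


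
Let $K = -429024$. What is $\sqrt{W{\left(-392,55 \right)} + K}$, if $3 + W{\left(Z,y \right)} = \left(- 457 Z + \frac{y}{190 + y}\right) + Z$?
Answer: $\frac{2 i \sqrt{3065866}}{7} \approx 500.27 i$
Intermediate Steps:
$W{\left(Z,y \right)} = -3 - 456 Z + \frac{y}{190 + y}$ ($W{\left(Z,y \right)} = -3 - \left(456 Z - \frac{y}{190 + y}\right) = -3 - 456 Z + \frac{y}{190 + y}$)
$\sqrt{W{\left(-392,55 \right)} + K} = \sqrt{\frac{2 \left(-285 - 55 - -16981440 - \left(-89376\right) 55\right)}{190 + 55} - 429024} = \sqrt{\frac{2 \left(-285 - 55 + 16981440 + 4915680\right)}{245} - 429024} = \sqrt{2 \cdot \frac{1}{245} \cdot 21896780 - 429024} = \sqrt{\frac{8758712}{49} - 429024} = \sqrt{- \frac{12263464}{49}} = \frac{2 i \sqrt{3065866}}{7}$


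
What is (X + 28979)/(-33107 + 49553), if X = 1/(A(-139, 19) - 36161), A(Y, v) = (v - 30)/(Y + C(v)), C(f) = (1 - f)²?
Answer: 193863598099/110020385016 ≈ 1.7621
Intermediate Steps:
A(Y, v) = (-30 + v)/(Y + (-1 + v)²) (A(Y, v) = (v - 30)/(Y + (-1 + v)²) = (-30 + v)/(Y + (-1 + v)²))
X = -185/6689796 (X = 1/((-30 + 19)/(-139 + (-1 + 19)²) - 36161) = 1/(-11/(-139 + 18²) - 36161) = 1/(-11/(-139 + 324) - 36161) = 1/(-11/185 - 36161) = 1/(-6689796/185) = -185/6689796 ≈ -2.7654e-5)
(X + 28979)/(-33107 + 49553) = (-185/6689796 + 28979)/(-33107 + 49553) = (193863598099/6689796)/16446 = (193863598099/6689796)*(1/16446) = 193863598099/110020385016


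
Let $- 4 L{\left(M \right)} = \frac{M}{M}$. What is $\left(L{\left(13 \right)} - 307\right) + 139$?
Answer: $- \frac{673}{4} \approx -168.25$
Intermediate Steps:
$L{\left(M \right)} = - \frac{1}{4}$ ($L{\left(M \right)} = - \frac{M \frac{1}{M}}{4} = \left(- \frac{1}{4}\right) 1 = - \frac{1}{4}$)
$\left(L{\left(13 \right)} - 307\right) + 139 = \left(- \frac{1}{4} - 307\right) + 139 = - \frac{1229}{4} + 139 = - \frac{673}{4}$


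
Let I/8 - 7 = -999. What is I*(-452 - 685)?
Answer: 9023232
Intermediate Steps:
I = -7936 (I = 56 + 8*(-999) = 56 - 7992 = -7936)
I*(-452 - 685) = -7936*(-452 - 685) = -7936*(-1137) = 9023232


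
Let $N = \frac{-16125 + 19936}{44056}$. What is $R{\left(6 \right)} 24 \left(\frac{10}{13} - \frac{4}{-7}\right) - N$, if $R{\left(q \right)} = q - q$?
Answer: $- \frac{3811}{44056} \approx -0.086504$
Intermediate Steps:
$R{\left(q \right)} = 0$
$N = \frac{3811}{44056}$ ($N = 3811 \cdot \frac{1}{44056} = \frac{3811}{44056} \approx 0.086504$)
$R{\left(6 \right)} 24 \left(\frac{10}{13} - \frac{4}{-7}\right) - N = 0 \cdot 24 \left(\frac{10}{13} - \frac{4}{-7}\right) - \frac{3811}{44056} = 0 \left(10 \cdot \frac{1}{13} - - \frac{4}{7}\right) - \frac{3811}{44056} = 0 \left(\frac{10}{13} + \frac{4}{7}\right) - \frac{3811}{44056} = 0 \cdot \frac{122}{91} - \frac{3811}{44056} = 0 - \frac{3811}{44056} = - \frac{3811}{44056}$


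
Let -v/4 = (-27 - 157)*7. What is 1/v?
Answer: 1/5152 ≈ 0.00019410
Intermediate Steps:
v = 5152 (v = -4*(-27 - 157)*7 = -(-736)*7 = -4*(-1288) = 5152)
1/v = 1/5152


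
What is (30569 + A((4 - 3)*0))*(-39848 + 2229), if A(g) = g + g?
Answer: -1149975211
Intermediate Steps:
A(g) = 2*g
(30569 + A((4 - 3)*0))*(-39848 + 2229) = (30569 + 2*((4 - 3)*0))*(-39848 + 2229) = (30569 + 2*(1*0))*(-37619) = (30569 + 2*0)*(-37619) = (30569 + 0)*(-37619) = 30569*(-37619) = -1149975211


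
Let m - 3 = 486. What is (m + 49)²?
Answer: 289444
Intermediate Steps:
m = 489 (m = 3 + 486 = 489)
(m + 49)² = (489 + 49)² = 538² = 289444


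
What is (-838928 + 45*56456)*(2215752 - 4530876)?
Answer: -3939396477408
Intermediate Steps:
(-838928 + 45*56456)*(2215752 - 4530876) = (-838928 + 2540520)*(-2315124) = 1701592*(-2315124) = -3939396477408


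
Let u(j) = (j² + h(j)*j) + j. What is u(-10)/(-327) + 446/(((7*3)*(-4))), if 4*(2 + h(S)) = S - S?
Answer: -25847/4578 ≈ -5.6459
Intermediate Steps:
h(S) = -2 (h(S) = -2 + (S - S)/4 = -2 + (¼)*0 = -2 + 0 = -2)
u(j) = j² - j (u(j) = (j² - 2*j) + j = j² - j)
u(-10)/(-327) + 446/(((7*3)*(-4))) = -10*(-1 - 10)/(-327) + 446/(((7*3)*(-4))) = -10*(-11)*(-1/327) + 446/((21*(-4))) = 110*(-1/327) + 446/(-84) = -110/327 + 446*(-1/84) = -110/327 - 223/42 = -25847/4578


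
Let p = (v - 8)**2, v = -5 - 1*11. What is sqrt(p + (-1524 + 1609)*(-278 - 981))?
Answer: I*sqrt(106439) ≈ 326.25*I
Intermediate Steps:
v = -16 (v = -5 - 11 = -16)
p = 576 (p = (-16 - 8)**2 = (-24)**2 = 576)
sqrt(p + (-1524 + 1609)*(-278 - 981)) = sqrt(576 + (-1524 + 1609)*(-278 - 981)) = sqrt(576 + 85*(-1259)) = sqrt(576 - 107015) = sqrt(-106439) = I*sqrt(106439)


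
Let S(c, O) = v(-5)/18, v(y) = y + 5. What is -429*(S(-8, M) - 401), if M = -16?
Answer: 172029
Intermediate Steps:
v(y) = 5 + y
S(c, O) = 0 (S(c, O) = (5 - 5)/18 = 0*(1/18) = 0)
-429*(S(-8, M) - 401) = -429*(0 - 401) = -429*(-401) = 172029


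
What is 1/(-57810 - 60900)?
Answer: -1/118710 ≈ -8.4239e-6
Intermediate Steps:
1/(-57810 - 60900) = 1/(-118710) = -1/118710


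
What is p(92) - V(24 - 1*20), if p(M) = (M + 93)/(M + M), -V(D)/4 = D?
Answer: 3129/184 ≈ 17.005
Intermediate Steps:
V(D) = -4*D
p(M) = (93 + M)/(2*M) (p(M) = (93 + M)/((2*M)) = (93 + M)*(1/(2*M)) = (93 + M)/(2*M))
p(92) - V(24 - 1*20) = (1/2)*(93 + 92)/92 - (-4)*(24 - 1*20) = (1/2)*(1/92)*185 - (-4)*(24 - 20) = 185/184 - (-4)*4 = 185/184 - 1*(-16) = 185/184 + 16 = 3129/184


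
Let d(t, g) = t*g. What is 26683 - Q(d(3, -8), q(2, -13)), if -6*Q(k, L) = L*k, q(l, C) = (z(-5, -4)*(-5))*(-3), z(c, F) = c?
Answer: 26983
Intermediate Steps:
d(t, g) = g*t
q(l, C) = -75 (q(l, C) = -5*(-5)*(-3) = 25*(-3) = -75)
Q(k, L) = -L*k/6
26683 - Q(d(3, -8), q(2, -13)) = 26683 - (-1)*(-75)*(-8*3)/6 = 26683 - (-1)*(-75)*(-24)/6 = 26683 - 1*(-300) = 26683 + 300 = 26983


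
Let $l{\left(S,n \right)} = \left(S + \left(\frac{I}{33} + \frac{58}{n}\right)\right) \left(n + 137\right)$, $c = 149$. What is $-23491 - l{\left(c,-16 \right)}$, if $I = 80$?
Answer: $- \frac{992993}{24} \approx -41375.0$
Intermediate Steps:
$l{\left(S,n \right)} = \left(137 + n\right) \left(\frac{80}{33} + S + \frac{58}{n}\right)$ ($l{\left(S,n \right)} = \left(S + \left(\frac{80}{33} + \frac{58}{n}\right)\right) \left(n + 137\right) = \left(S + \left(80 \cdot \frac{1}{33} + \frac{58}{n}\right)\right) \left(137 + n\right) = \left(S + \left(\frac{80}{33} + \frac{58}{n}\right)\right) \left(137 + n\right) = \left(\frac{80}{33} + S + \frac{58}{n}\right) \left(137 + n\right) = \left(137 + n\right) \left(\frac{80}{33} + S + \frac{58}{n}\right)$)
$-23491 - l{\left(c,-16 \right)} = -23491 - \left(\frac{12874}{33} + 137 \cdot 149 + \frac{7946}{-16} + \frac{80}{33} \left(-16\right) + 149 \left(-16\right)\right) = -23491 - \left(\frac{12874}{33} + 20413 + 7946 \left(- \frac{1}{16}\right) - \frac{1280}{33} - 2384\right) = -23491 - \left(\frac{12874}{33} + 20413 - \frac{3973}{8} - \frac{1280}{33} - 2384\right) = -23491 - \frac{429209}{24} = - \frac{992993}{24}$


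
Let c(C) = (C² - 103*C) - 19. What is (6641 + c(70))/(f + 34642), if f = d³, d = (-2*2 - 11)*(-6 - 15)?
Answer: 4312/31290517 ≈ 0.00013781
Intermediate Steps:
d = 315 (d = (-4 - 11)*(-21) = -15*(-21) = 315)
c(C) = -19 + C² - 103*C
f = 31255875 (f = 315³ = 31255875)
(6641 + c(70))/(f + 34642) = (6641 + (-19 + 70² - 103*70))/(31255875 + 34642) = (6641 + (-19 + 4900 - 7210))/31290517 = (6641 - 2329)*(1/31290517) = 4312*(1/31290517) = 4312/31290517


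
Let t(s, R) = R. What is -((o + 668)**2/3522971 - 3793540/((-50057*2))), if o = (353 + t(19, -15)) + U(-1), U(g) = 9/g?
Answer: -6732022812183/176349359347 ≈ -38.174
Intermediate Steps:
o = 329 (o = (353 - 15) + 9/(-1) = 338 + 9*(-1) = 338 - 9 = 329)
-((o + 668)**2/3522971 - 3793540/((-50057*2))) = -((329 + 668)**2/3522971 - 3793540/((-50057*2))) = -(997**2*(1/3522971) - 3793540/(-100114)) = -(994009*(1/3522971) - 3793540*(-1/100114)) = -(994009/3522971 + 1896770/50057) = -1*6732022812183/176349359347 = -6732022812183/176349359347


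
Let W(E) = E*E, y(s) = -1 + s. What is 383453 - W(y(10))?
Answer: 383372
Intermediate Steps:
W(E) = E²
383453 - W(y(10)) = 383453 - (-1 + 10)² = 383453 - 1*9² = 383453 - 1*81 = 383453 - 81 = 383372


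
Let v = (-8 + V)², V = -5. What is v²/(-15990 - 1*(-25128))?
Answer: 28561/9138 ≈ 3.1255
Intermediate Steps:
v = 169 (v = (-8 - 5)² = (-13)² = 169)
v²/(-15990 - 1*(-25128)) = 169²/(-15990 - 1*(-25128)) = 28561/(-15990 + 25128) = 28561/9138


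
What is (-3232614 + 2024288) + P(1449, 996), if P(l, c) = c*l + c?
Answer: 235874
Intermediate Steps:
P(l, c) = c + c*l
(-3232614 + 2024288) + P(1449, 996) = (-3232614 + 2024288) + 996*(1 + 1449) = -1208326 + 996*1450 = -1208326 + 1444200 = 235874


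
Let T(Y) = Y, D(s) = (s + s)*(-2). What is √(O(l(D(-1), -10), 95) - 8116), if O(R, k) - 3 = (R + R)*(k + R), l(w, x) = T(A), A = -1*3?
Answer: I*√8665 ≈ 93.086*I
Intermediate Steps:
D(s) = -4*s (D(s) = (2*s)*(-2) = -4*s)
A = -3
l(w, x) = -3
O(R, k) = 3 + 2*R*(R + k) (O(R, k) = 3 + (R + R)*(k + R) = 3 + (2*R)*(R + k) = 3 + 2*R*(R + k))
√(O(l(D(-1), -10), 95) - 8116) = √((3 + 2*(-3)² + 2*(-3)*95) - 8116) = √((3 + 2*9 - 570) - 8116) = √((3 + 18 - 570) - 8116) = √(-549 - 8116) = √(-8665) = I*√8665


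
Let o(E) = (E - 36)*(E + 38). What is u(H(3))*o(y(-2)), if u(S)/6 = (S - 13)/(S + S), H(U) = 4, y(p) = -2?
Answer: 9234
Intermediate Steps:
u(S) = 3*(-13 + S)/S (u(S) = 6*((S - 13)/(S + S)) = 6*((-13 + S)/((2*S))) = 6*((-13 + S)*(1/(2*S))) = 6*((-13 + S)/(2*S)) = 3*(-13 + S)/S)
o(E) = (-36 + E)*(38 + E)
u(H(3))*o(y(-2)) = (3 - 39/4)*(-1368 + (-2)**2 + 2*(-2)) = (3 - 39*1/4)*(-1368 + 4 - 4) = (3 - 39/4)*(-1368) = -27/4*(-1368) = 9234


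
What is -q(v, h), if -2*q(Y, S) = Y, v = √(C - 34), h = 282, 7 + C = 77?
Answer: 3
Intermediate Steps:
C = 70 (C = -7 + 77 = 70)
v = 6 (v = √(70 - 34) = √36 = 6)
q(Y, S) = -Y/2
-q(v, h) = -(-1)*6/2 = -1*(-3) = 3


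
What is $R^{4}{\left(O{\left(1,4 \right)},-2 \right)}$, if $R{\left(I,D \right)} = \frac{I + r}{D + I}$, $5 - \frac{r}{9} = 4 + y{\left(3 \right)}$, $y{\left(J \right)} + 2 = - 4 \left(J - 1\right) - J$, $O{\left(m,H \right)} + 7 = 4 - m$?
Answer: $\frac{13845841}{81} \approx 1.7094 \cdot 10^{5}$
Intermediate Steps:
$O{\left(m,H \right)} = -3 - m$ ($O{\left(m,H \right)} = -7 - \left(-4 + m\right) = -3 - m$)
$y{\left(J \right)} = 2 - 5 J$ ($y{\left(J \right)} = -2 - \left(J + 4 \left(J - 1\right)\right) = -2 - \left(J + 4 \left(-1 + J\right)\right) = -2 - \left(-4 + 5 J\right) = 2 - 5 J$)
$r = 126$ ($r = 45 - 9 \left(4 + \left(2 - 15\right)\right) = 45 - 9 \left(4 - 13\right) = 45 - -81 = 45 + 81 = 126$)
$R{\left(I,D \right)} = \frac{126 + I}{D + I}$ ($R{\left(I,D \right)} = \frac{I + 126}{D + I} = \frac{126 + I}{D + I}$)
$R^{4}{\left(O{\left(1,4 \right)},-2 \right)} = \left(\frac{126 - 4}{-2 - 4}\right)^{4} = \left(\frac{1}{-6} \cdot 122\right)^{4} = \left(\left(- \frac{1}{6}\right) 122\right)^{4} = \left(- \frac{61}{3}\right)^{4} = \frac{13845841}{81}$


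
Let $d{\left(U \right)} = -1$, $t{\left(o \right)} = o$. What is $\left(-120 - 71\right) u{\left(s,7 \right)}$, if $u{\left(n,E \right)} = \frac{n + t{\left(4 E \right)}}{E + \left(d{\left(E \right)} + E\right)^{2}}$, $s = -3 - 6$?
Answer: $- \frac{3629}{43} \approx -84.395$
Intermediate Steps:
$s = -9$
$u{\left(n,E \right)} = \frac{n + 4 E}{E + \left(-1 + E\right)^{2}}$
$\left(-120 - 71\right) u{\left(s,7 \right)} = \left(-120 - 71\right) \frac{-9 + 4 \cdot 7}{7 + \left(-1 + 7\right)^{2}} = - 191 \frac{-9 + 28}{7 + 6^{2}} = - 191 \frac{1}{7 + 36} \cdot 19 = - 191 \cdot \frac{1}{43} \cdot 19 = \left(-191\right) \frac{19}{43} = - \frac{3629}{43}$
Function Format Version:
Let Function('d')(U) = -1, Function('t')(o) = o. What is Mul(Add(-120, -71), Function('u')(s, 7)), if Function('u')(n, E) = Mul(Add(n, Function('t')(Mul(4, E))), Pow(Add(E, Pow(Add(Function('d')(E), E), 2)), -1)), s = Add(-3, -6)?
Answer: Rational(-3629, 43) ≈ -84.395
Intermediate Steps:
s = -9
Function('u')(n, E) = Mul(Pow(Add(E, Pow(Add(-1, E), 2)), -1), Add(n, Mul(4, E))) (Function('u')(n, E) = Mul(Add(n, Mul(4, E)), Pow(Add(E, Pow(Add(-1, E), 2)), -1)) = Mul(Pow(Add(E, Pow(Add(-1, E), 2)), -1), Add(n, Mul(4, E))))
Mul(Add(-120, -71), Function('u')(s, 7)) = Mul(Add(-120, -71), Mul(Pow(Add(7, Pow(Add(-1, 7), 2)), -1), Add(-9, Mul(4, 7)))) = Mul(-191, Mul(Pow(Add(7, Pow(6, 2)), -1), Add(-9, 28))) = Mul(-191, Mul(Pow(Add(7, 36), -1), 19)) = Mul(-191, Mul(Pow(43, -1), 19)) = Mul(-191, Mul(Rational(1, 43), 19)) = Mul(-191, Rational(19, 43)) = Rational(-3629, 43)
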